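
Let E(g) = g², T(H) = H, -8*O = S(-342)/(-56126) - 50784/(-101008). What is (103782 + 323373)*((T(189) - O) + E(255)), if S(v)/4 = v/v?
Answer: 4935107730444509865/177161719 ≈ 2.7857e+10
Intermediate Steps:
S(v) = 4 (S(v) = 4*(v/v) = 4*1 = 4)
O = -11132417/177161719 (O = -(4/(-56126) - 50784/(-101008))/8 = -(4*(-1/56126) - 50784*(-1/101008))/8 = -(-2/28063 + 3174/6313)/8 = -⅛*89059336/177161719 = -11132417/177161719 ≈ -0.062838)
(103782 + 323373)*((T(189) - O) + E(255)) = (103782 + 323373)*((189 - 1*(-11132417/177161719)) + 255²) = 427155*((189 + 11132417/177161719) + 65025) = 427155*(33494697308/177161719 + 65025) = 427155*(11553435475283/177161719) = 4935107730444509865/177161719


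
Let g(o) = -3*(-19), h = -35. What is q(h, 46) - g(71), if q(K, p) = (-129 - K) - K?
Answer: -116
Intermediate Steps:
q(K, p) = -129 - 2*K
g(o) = 57
q(h, 46) - g(71) = (-129 - 2*(-35)) - 1*57 = (-129 + 70) - 57 = -59 - 57 = -116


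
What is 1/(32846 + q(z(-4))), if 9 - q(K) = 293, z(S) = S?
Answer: 1/32562 ≈ 3.0711e-5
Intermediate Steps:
q(K) = -284 (q(K) = 9 - 1*293 = 9 - 293 = -284)
1/(32846 + q(z(-4))) = 1/(32846 - 284) = 1/32562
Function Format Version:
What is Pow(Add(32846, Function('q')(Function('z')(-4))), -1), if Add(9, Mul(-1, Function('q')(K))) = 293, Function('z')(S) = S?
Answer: Rational(1, 32562) ≈ 3.0711e-5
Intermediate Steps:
Function('q')(K) = -284 (Function('q')(K) = Add(9, Mul(-1, 293)) = Add(9, -293) = -284)
Pow(Add(32846, Function('q')(Function('z')(-4))), -1) = Pow(Add(32846, -284), -1) = Pow(32562, -1) = Rational(1, 32562)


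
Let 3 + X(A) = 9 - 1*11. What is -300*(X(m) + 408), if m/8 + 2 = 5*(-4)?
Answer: -120900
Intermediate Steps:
m = -176 (m = -16 + 8*(5*(-4)) = -16 + 8*(-20) = -16 - 160 = -176)
X(A) = -5 (X(A) = -3 + (9 - 1*11) = -3 + (9 - 11) = -3 - 2 = -5)
-300*(X(m) + 408) = -300*(-5 + 408) = -300*403 = -120900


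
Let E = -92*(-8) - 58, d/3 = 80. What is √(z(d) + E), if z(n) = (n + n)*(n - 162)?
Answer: √38118 ≈ 195.24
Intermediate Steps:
d = 240 (d = 3*80 = 240)
z(n) = 2*n*(-162 + n) (z(n) = (2*n)*(-162 + n) = 2*n*(-162 + n))
E = 678 (E = 736 - 58 = 678)
√(z(d) + E) = √(2*240*(-162 + 240) + 678) = √(2*240*78 + 678) = √(37440 + 678) = √38118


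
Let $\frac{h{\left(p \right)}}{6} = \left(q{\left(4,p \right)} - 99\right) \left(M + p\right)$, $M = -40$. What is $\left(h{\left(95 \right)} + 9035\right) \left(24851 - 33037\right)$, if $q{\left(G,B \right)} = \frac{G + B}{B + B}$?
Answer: $\frac{3649302428}{19} \approx 1.9207 \cdot 10^{8}$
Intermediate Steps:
$q{\left(G,B \right)} = \frac{B + G}{2 B}$
$h{\left(p \right)} = 6 \left(-99 + \frac{4 + p}{2 p}\right) \left(-40 + p\right)$ ($h{\left(p \right)} = 6 \left(\frac{p + 4}{2 p} - 99\right) \left(-40 + p\right) = 6 \left(\frac{4 + p}{2 p} - 99\right) \left(-40 + p\right) = 6 \left(-99 + \frac{4 + p}{2 p}\right) \left(-40 + p\right)$)
$\left(h{\left(95 \right)} + 9035\right) \left(24851 - 33037\right) = \left(\left(23652 - 56145 - \frac{480}{95}\right) + 9035\right) \left(24851 - 33037\right) = \left(\left(23652 - 56145 - \frac{96}{19}\right) + 9035\right) \left(-8186\right) = \left(- \frac{617463}{19} + 9035\right) \left(-8186\right) = \left(- \frac{445798}{19}\right) \left(-8186\right) = \frac{3649302428}{19}$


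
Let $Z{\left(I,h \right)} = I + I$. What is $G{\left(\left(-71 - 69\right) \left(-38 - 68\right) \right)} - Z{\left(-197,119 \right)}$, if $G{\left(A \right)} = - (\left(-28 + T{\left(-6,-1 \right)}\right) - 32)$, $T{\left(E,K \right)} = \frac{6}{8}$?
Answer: $\frac{1813}{4} \approx 453.25$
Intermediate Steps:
$T{\left(E,K \right)} = \frac{3}{4}$ ($T{\left(E,K \right)} = 6 \cdot \frac{1}{8} = \frac{3}{4}$)
$Z{\left(I,h \right)} = 2 I$
$G{\left(A \right)} = \frac{237}{4}$ ($G{\left(A \right)} = - (\left(-28 + \frac{3}{4}\right) - 32) = - (- \frac{109}{4} - 32) = \left(-1\right) \left(- \frac{237}{4}\right) = \frac{237}{4}$)
$G{\left(\left(-71 - 69\right) \left(-38 - 68\right) \right)} - Z{\left(-197,119 \right)} = \frac{237}{4} - 2 \left(-197\right) = \frac{237}{4} - -394 = \frac{237}{4} + 394 = \frac{1813}{4}$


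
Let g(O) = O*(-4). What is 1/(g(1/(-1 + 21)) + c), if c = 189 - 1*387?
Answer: -5/991 ≈ -0.0050454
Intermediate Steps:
c = -198 (c = 189 - 387 = -198)
g(O) = -4*O
1/(g(1/(-1 + 21)) + c) = 1/(-4/(-1 + 21) - 198) = 1/(-4/20 - 198) = 1/(-4*1/20 - 198) = 1/(-1/5 - 198) = 1/(-991/5) = -5/991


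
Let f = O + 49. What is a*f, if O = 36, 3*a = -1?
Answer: -85/3 ≈ -28.333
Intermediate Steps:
a = -1/3 (a = (1/3)*(-1) = -1/3 ≈ -0.33333)
f = 85 (f = 36 + 49 = 85)
a*f = -1/3*85 = -85/3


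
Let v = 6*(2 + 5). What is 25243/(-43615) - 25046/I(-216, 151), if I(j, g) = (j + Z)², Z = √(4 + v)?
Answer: -5292830454294/4737662147075 - 2704968*√46/543123025 ≈ -1.1510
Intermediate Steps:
v = 42 (v = 6*7 = 42)
Z = √46 (Z = √(4 + 42) = √46 ≈ 6.7823)
I(j, g) = (j + √46)²
25243/(-43615) - 25046/I(-216, 151) = 25243/(-43615) - 25046/(-216 + √46)² = 25243*(-1/43615) - 25046/(-216 + √46)² = -25243/43615 - 25046/(-216 + √46)²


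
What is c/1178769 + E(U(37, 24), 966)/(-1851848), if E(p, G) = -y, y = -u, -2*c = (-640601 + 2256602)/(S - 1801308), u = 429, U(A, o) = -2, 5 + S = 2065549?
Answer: -1407482283985/6008344089886817 ≈ -0.00023425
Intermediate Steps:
S = 2065544 (S = -5 + 2065549 = 2065544)
c = -1616001/528472 (c = -(-640601 + 2256602)/(2*(2065544 - 1801308)) = -1616001/(2*264236) = -½*1616001/264236 = -1616001/528472 ≈ -3.0579)
y = -429 (y = -1*429 = -429)
E(p, G) = 429 (E(p, G) = -1*(-429) = 429)
c/1178769 + E(U(37, 24), 966)/(-1851848) = -1616001/528472/1178769 + 429/(-1851848) = -1616001/528472*1/1178769 + 429*(-1/1851848) = -538667/207648803656 - 429/1851848 = -1407482283985/6008344089886817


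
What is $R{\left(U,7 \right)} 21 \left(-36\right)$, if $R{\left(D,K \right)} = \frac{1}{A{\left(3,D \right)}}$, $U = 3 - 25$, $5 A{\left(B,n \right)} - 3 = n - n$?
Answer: $-1260$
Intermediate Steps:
$A{\left(B,n \right)} = \frac{3}{5}$ ($A{\left(B,n \right)} = \frac{3}{5} + \frac{n - n}{5} = \frac{3}{5} + \frac{1}{5} \cdot 0 = \frac{3}{5} + 0 = \frac{3}{5}$)
$U = -22$ ($U = 3 - 25 = -22$)
$R{\left(D,K \right)} = \frac{5}{3}$ ($R{\left(D,K \right)} = \frac{1}{\frac{3}{5}} = \frac{5}{3}$)
$R{\left(U,7 \right)} 21 \left(-36\right) = \frac{5}{3} \cdot 21 \left(-36\right) = 35 \left(-36\right) = -1260$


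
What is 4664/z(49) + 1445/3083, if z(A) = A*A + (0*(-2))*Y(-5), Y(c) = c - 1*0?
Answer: 17848557/7402283 ≈ 2.4112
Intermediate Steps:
Y(c) = c (Y(c) = c + 0 = c)
z(A) = A² (z(A) = A*A + (0*(-2))*(-5) = A² + 0*(-5) = A² + 0 = A²)
4664/z(49) + 1445/3083 = 4664/(49²) + 1445/3083 = 4664/2401 + 1445*(1/3083) = 4664*(1/2401) + 1445/3083 = 4664/2401 + 1445/3083 = 17848557/7402283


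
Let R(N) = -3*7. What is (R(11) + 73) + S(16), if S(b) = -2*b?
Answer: 20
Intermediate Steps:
R(N) = -21
(R(11) + 73) + S(16) = (-21 + 73) - 2*16 = 52 - 32 = 20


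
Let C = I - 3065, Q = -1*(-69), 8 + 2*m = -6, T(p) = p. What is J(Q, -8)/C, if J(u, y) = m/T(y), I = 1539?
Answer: -1/1744 ≈ -0.00057339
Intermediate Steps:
m = -7 (m = -4 + (½)*(-6) = -4 - 3 = -7)
Q = 69
C = -1526 (C = 1539 - 3065 = -1526)
J(u, y) = -7/y
J(Q, -8)/C = -7/(-8)/(-1526) = -7*(-⅛)*(-1/1526) = (7/8)*(-1/1526) = -1/1744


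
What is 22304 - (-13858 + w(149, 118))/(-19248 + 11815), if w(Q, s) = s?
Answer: 165771892/7433 ≈ 22302.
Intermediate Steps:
22304 - (-13858 + w(149, 118))/(-19248 + 11815) = 22304 - (-13858 + 118)/(-19248 + 11815) = 22304 - (-13740)/(-7433) = 22304 - (-13740)*(-1)/7433 = 22304 - 1*13740/7433 = 22304 - 13740/7433 = 165771892/7433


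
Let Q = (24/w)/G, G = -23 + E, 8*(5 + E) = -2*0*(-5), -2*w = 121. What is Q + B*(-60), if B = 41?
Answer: -2083608/847 ≈ -2460.0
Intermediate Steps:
w = -121/2 (w = -½*121 = -121/2 ≈ -60.500)
E = -5 (E = -5 + (-2*0*(-5))/8 = -5 + (0*(-5))/8 = -5 + (⅛)*0 = -5 + 0 = -5)
G = -28 (G = -23 - 5 = -28)
Q = 12/847 (Q = (24/(-121/2))/(-28) = (24*(-2/121))*(-1/28) = -48/121*(-1/28) = 12/847 ≈ 0.014168)
Q + B*(-60) = 12/847 + 41*(-60) = 12/847 - 2460 = -2083608/847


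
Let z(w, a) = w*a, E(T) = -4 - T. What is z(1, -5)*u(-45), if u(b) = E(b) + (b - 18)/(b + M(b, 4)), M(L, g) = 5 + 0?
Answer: -1703/8 ≈ -212.88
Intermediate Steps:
M(L, g) = 5
z(w, a) = a*w
u(b) = -4 - b + (-18 + b)/(5 + b) (u(b) = (-4 - b) + (b - 18)/(b + 5) = (-4 - b) + (-18 + b)/(5 + b) = -4 - b + (-18 + b)/(5 + b))
z(1, -5)*u(-45) = (-5*1)*((-38 - 1*(-45)² - 8*(-45))/(5 - 45)) = -5*(-38 - 1*2025 + 360)/(-40) = -(-1)*(-38 - 2025 + 360)/8 = -(-1)*(-1703)/8 = -5*1703/40 = -1703/8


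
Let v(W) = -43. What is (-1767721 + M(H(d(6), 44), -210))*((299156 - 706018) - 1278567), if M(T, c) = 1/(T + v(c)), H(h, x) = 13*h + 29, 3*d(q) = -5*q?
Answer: 429029027857925/144 ≈ 2.9794e+12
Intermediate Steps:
d(q) = -5*q/3 (d(q) = (-5*q)/3 = -5*q/3)
H(h, x) = 29 + 13*h
M(T, c) = 1/(-43 + T) (M(T, c) = 1/(T - 43) = 1/(-43 + T))
(-1767721 + M(H(d(6), 44), -210))*((299156 - 706018) - 1278567) = (-1767721 + 1/(-43 + (29 + 13*(-5/3*6))))*((299156 - 706018) - 1278567) = (-1767721 + 1/(-43 + (29 + 13*(-10))))*(-406862 - 1278567) = (-1767721 + 1/(-43 + (29 - 130)))*(-1685429) = (-1767721 + 1/(-43 - 101))*(-1685429) = (-1767721 + 1/(-144))*(-1685429) = (-1767721 - 1/144)*(-1685429) = -254551825/144*(-1685429) = 429029027857925/144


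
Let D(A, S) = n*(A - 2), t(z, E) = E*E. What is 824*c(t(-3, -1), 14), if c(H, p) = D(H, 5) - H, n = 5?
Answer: -4944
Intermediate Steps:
t(z, E) = E**2
D(A, S) = -10 + 5*A (D(A, S) = 5*(A - 2) = 5*(-2 + A) = -10 + 5*A)
c(H, p) = -10 + 4*H (c(H, p) = (-10 + 5*H) - H = -10 + 4*H)
824*c(t(-3, -1), 14) = 824*(-10 + 4*(-1)**2) = 824*(-10 + 4*1) = 824*(-10 + 4) = 824*(-6) = -4944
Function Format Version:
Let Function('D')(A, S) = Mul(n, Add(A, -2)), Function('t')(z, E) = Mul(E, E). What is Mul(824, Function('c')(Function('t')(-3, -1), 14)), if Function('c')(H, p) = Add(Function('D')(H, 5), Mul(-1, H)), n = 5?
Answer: -4944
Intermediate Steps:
Function('t')(z, E) = Pow(E, 2)
Function('D')(A, S) = Add(-10, Mul(5, A)) (Function('D')(A, S) = Mul(5, Add(A, -2)) = Mul(5, Add(-2, A)) = Add(-10, Mul(5, A)))
Function('c')(H, p) = Add(-10, Mul(4, H)) (Function('c')(H, p) = Add(Add(-10, Mul(5, H)), Mul(-1, H)) = Add(-10, Mul(4, H)))
Mul(824, Function('c')(Function('t')(-3, -1), 14)) = Mul(824, Add(-10, Mul(4, Pow(-1, 2)))) = Mul(824, Add(-10, Mul(4, 1))) = Mul(824, Add(-10, 4)) = Mul(824, -6) = -4944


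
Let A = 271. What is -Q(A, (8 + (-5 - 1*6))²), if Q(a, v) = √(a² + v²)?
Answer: -√73522 ≈ -271.15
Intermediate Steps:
-Q(A, (8 + (-5 - 1*6))²) = -√(271² + ((8 + (-5 - 1*6))²)²) = -√(73441 + ((8 + (-5 - 6))²)²) = -√(73441 + ((8 - 11)²)²) = -√(73441 + ((-3)²)²) = -√(73441 + 9²) = -√(73441 + 81) = -√73522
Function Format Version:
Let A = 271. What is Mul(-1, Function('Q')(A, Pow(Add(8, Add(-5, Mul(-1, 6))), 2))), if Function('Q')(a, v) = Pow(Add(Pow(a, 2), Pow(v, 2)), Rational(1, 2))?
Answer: Mul(-1, Pow(73522, Rational(1, 2))) ≈ -271.15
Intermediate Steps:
Mul(-1, Function('Q')(A, Pow(Add(8, Add(-5, Mul(-1, 6))), 2))) = Mul(-1, Pow(Add(Pow(271, 2), Pow(Pow(Add(8, Add(-5, Mul(-1, 6))), 2), 2)), Rational(1, 2))) = Mul(-1, Pow(Add(73441, Pow(Pow(Add(8, Add(-5, -6)), 2), 2)), Rational(1, 2))) = Mul(-1, Pow(Add(73441, Pow(Pow(Add(8, -11), 2), 2)), Rational(1, 2))) = Mul(-1, Pow(Add(73441, Pow(Pow(-3, 2), 2)), Rational(1, 2))) = Mul(-1, Pow(Add(73441, Pow(9, 2)), Rational(1, 2))) = Mul(-1, Pow(Add(73441, 81), Rational(1, 2))) = Mul(-1, Pow(73522, Rational(1, 2)))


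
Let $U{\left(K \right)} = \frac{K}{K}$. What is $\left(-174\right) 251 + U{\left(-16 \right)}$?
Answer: $-43673$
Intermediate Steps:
$U{\left(K \right)} = 1$
$\left(-174\right) 251 + U{\left(-16 \right)} = \left(-174\right) 251 + 1 = -43674 + 1 = -43673$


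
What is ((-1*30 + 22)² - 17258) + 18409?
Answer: 1215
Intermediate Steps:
((-1*30 + 22)² - 17258) + 18409 = ((-30 + 22)² - 17258) + 18409 = ((-8)² - 17258) + 18409 = (64 - 17258) + 18409 = -17194 + 18409 = 1215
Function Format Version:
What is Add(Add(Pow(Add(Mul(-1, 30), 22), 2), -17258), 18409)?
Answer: 1215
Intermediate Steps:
Add(Add(Pow(Add(Mul(-1, 30), 22), 2), -17258), 18409) = Add(Add(Pow(Add(-30, 22), 2), -17258), 18409) = Add(Add(Pow(-8, 2), -17258), 18409) = Add(Add(64, -17258), 18409) = Add(-17194, 18409) = 1215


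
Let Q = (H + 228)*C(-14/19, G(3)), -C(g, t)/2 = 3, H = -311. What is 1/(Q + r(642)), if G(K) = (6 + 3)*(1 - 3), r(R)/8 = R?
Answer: 1/5634 ≈ 0.00017749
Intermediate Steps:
r(R) = 8*R
G(K) = -18 (G(K) = 9*(-2) = -18)
C(g, t) = -6 (C(g, t) = -2*3 = -6)
Q = 498 (Q = (-311 + 228)*(-6) = -83*(-6) = 498)
1/(Q + r(642)) = 1/(498 + 8*642) = 1/(498 + 5136) = 1/5634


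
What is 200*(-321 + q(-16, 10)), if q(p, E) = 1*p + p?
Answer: -70600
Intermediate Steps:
q(p, E) = 2*p (q(p, E) = p + p = 2*p)
200*(-321 + q(-16, 10)) = 200*(-321 + 2*(-16)) = 200*(-321 - 32) = 200*(-353) = -70600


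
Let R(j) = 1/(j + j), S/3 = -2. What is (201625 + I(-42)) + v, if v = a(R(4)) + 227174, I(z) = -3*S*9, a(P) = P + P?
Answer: 1715845/4 ≈ 4.2896e+5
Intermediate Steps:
S = -6 (S = 3*(-2) = -6)
R(j) = 1/(2*j)
a(P) = 2*P
I(z) = 162 (I(z) = -(-18)*9 = -3*(-54) = 162)
v = 908697/4 (v = 2*((1/2)/4) + 227174 = 2*((1/2)*(1/4)) + 227174 = 2*(1/8) + 227174 = 1/4 + 227174 = 908697/4 ≈ 2.2717e+5)
(201625 + I(-42)) + v = (201625 + 162) + 908697/4 = 201787 + 908697/4 = 1715845/4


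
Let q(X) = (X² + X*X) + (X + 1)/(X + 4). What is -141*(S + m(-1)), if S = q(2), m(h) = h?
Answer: -2115/2 ≈ -1057.5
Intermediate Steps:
q(X) = 2*X² + (1 + X)/(4 + X) (q(X) = (X² + X²) + (1 + X)/(4 + X) = 2*X² + (1 + X)/(4 + X))
S = 17/2 (S = (1 + 2 + 2*2³ + 8*2²)/(4 + 2) = (1 + 2 + 2*8 + 8*4)/6 = (1 + 2 + 16 + 32)/6 = (⅙)*51 = 17/2 ≈ 8.5000)
-141*(S + m(-1)) = -141*(17/2 - 1) = -141*15/2 = -2115/2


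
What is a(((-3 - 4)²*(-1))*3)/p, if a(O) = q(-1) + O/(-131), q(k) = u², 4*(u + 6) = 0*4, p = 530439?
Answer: 1621/23162503 ≈ 6.9984e-5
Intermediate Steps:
u = -6 (u = -6 + (0*4)/4 = -6 + (¼)*0 = -6 + 0 = -6)
q(k) = 36 (q(k) = (-6)² = 36)
a(O) = 36 - O/131 (a(O) = 36 + O/(-131) = 36 + O*(-1/131) = 36 - O/131)
a(((-3 - 4)²*(-1))*3)/p = (36 - (-3 - 4)²*(-1)*3/131)/530439 = (36 - (-7)²*(-1)*3/131)*(1/530439) = (36 - 49*(-1)*3/131)*(1/530439) = (36 - (-49)*3/131)*(1/530439) = (36 - 1/131*(-147))*(1/530439) = (36 + 147/131)*(1/530439) = (4863/131)*(1/530439) = 1621/23162503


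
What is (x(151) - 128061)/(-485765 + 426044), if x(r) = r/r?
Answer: 128060/59721 ≈ 2.1443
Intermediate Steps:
x(r) = 1
(x(151) - 128061)/(-485765 + 426044) = (1 - 128061)/(-485765 + 426044) = -128060/(-59721) = -128060*(-1/59721) = 128060/59721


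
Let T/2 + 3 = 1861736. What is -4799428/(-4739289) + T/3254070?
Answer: 1848014229313/856776564235 ≈ 2.1569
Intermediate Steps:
T = 3723466 (T = -6 + 2*1861736 = -6 + 3723472 = 3723466)
-4799428/(-4739289) + T/3254070 = -4799428/(-4739289) + 3723466/3254070 = -4799428*(-1/4739289) + 3723466*(1/3254070) = 4799428/4739289 + 1861733/1627035 = 1848014229313/856776564235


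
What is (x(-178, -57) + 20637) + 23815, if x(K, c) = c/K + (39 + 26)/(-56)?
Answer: 221544579/4984 ≈ 44451.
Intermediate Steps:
x(K, c) = -65/56 + c/K (x(K, c) = c/K + 65*(-1/56) = c/K - 65/56 = -65/56 + c/K)
(x(-178, -57) + 20637) + 23815 = ((-65/56 - 57/(-178)) + 20637) + 23815 = ((-65/56 - 57*(-1/178)) + 20637) + 23815 = ((-65/56 + 57/178) + 20637) + 23815 = (-4189/4984 + 20637) + 23815 = 102850619/4984 + 23815 = 221544579/4984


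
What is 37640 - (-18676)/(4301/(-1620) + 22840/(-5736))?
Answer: 89490238280/2569639 ≈ 34826.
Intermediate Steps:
37640 - (-18676)/(4301/(-1620) + 22840/(-5736)) = 37640 - (-18676)/(4301*(-1/1620) + 22840*(-1/5736)) = 37640 - (-18676)/(-4301/1620 - 2855/717) = 37640 - (-18676)/(-2569639/387180) = 37640 - (-18676)*(-387180)/2569639 = 37640 - 1*7230973680/2569639 = 37640 - 7230973680/2569639 = 89490238280/2569639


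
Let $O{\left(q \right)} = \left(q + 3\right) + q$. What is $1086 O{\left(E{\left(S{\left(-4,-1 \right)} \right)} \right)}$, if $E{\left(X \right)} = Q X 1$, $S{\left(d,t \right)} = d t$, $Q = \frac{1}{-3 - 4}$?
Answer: $\frac{14118}{7} \approx 2016.9$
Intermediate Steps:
$Q = - \frac{1}{7}$ ($Q = \frac{1}{-7} = - \frac{1}{7} \approx -0.14286$)
$E{\left(X \right)} = - \frac{X}{7}$ ($E{\left(X \right)} = - \frac{X 1}{7} = - \frac{X}{7}$)
$O{\left(q \right)} = 3 + 2 q$ ($O{\left(q \right)} = \left(3 + q\right) + q = 3 + 2 q$)
$1086 O{\left(E{\left(S{\left(-4,-1 \right)} \right)} \right)} = 1086 \left(3 + 2 \left(- \frac{\left(-4\right) \left(-1\right)}{7}\right)\right) = 1086 \left(3 + 2 \left(\left(- \frac{1}{7}\right) 4\right)\right) = 1086 \left(3 + 2 \left(- \frac{4}{7}\right)\right) = 1086 \left(3 - \frac{8}{7}\right) = 1086 \cdot \frac{13}{7} = \frac{14118}{7}$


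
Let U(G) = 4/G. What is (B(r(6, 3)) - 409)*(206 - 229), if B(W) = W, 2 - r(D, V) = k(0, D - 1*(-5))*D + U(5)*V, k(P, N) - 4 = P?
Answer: 49841/5 ≈ 9968.2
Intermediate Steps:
k(P, N) = 4 + P
r(D, V) = 2 - 4*D - 4*V/5 (r(D, V) = 2 - ((4 + 0)*D + (4/5)*V) = 2 - (4*D + (4*(1/5))*V) = 2 - (4*D + 4*V/5) = 2 + (-4*D - 4*V/5) = 2 - 4*D - 4*V/5)
(B(r(6, 3)) - 409)*(206 - 229) = ((2 - 4*6 - 4/5*3) - 409)*(206 - 229) = ((2 - 24 - 12/5) - 409)*(-23) = (-122/5 - 409)*(-23) = -2167/5*(-23) = 49841/5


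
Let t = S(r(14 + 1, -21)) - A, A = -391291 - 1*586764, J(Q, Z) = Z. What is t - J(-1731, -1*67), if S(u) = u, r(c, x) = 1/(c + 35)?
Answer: 48906101/50 ≈ 9.7812e+5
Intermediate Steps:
r(c, x) = 1/(35 + c)
A = -978055 (A = -391291 - 586764 = -978055)
t = 48902751/50 (t = 1/(35 + (14 + 1)) - 1*(-978055) = 1/(35 + 15) + 978055 = 1/50 + 978055 = 48902751/50 ≈ 9.7806e+5)
t - J(-1731, -1*67) = 48902751/50 - (-1)*67 = 48902751/50 - 1*(-67) = 48902751/50 + 67 = 48906101/50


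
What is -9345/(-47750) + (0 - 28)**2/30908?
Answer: 16313563/73792850 ≈ 0.22107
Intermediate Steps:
-9345/(-47750) + (0 - 28)**2/30908 = -9345*(-1/47750) + (-28)**2*(1/30908) = 1869/9550 + 784*(1/30908) = 1869/9550 + 196/7727 = 16313563/73792850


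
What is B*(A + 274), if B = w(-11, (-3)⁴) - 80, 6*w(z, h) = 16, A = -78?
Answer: -45472/3 ≈ -15157.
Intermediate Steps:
w(z, h) = 8/3 (w(z, h) = (⅙)*16 = 8/3)
B = -232/3 (B = 8/3 - 80 = -232/3 ≈ -77.333)
B*(A + 274) = -232*(-78 + 274)/3 = -232/3*196 = -45472/3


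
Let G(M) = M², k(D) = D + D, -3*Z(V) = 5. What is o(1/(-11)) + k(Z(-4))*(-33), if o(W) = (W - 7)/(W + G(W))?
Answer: 979/5 ≈ 195.80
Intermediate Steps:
Z(V) = -5/3 (Z(V) = -⅓*5 = -5/3)
k(D) = 2*D
o(W) = (-7 + W)/(W + W²) (o(W) = (W - 7)/(W + W²) = (-7 + W)/(W + W²))
o(1/(-11)) + k(Z(-4))*(-33) = (-7 + 1/(-11))/((1/(-11))*(1 + 1/(-11))) + (2*(-5/3))*(-33) = (-7 - 1/11)/((-1/11)*(1 - 1/11)) - 10/3*(-33) = -11*(-78/11)/10/11 + 110 = -11*11/10*(-78/11) + 110 = 429/5 + 110 = 979/5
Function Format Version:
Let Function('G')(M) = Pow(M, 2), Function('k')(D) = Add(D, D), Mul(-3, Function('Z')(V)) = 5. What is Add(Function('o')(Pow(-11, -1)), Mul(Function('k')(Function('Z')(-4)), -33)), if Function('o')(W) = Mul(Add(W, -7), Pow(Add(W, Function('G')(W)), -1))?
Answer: Rational(979, 5) ≈ 195.80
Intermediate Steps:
Function('Z')(V) = Rational(-5, 3) (Function('Z')(V) = Mul(Rational(-1, 3), 5) = Rational(-5, 3))
Function('k')(D) = Mul(2, D)
Function('o')(W) = Mul(Pow(Add(W, Pow(W, 2)), -1), Add(-7, W)) (Function('o')(W) = Mul(Add(W, -7), Pow(Add(W, Pow(W, 2)), -1)) = Mul(Add(-7, W), Pow(Add(W, Pow(W, 2)), -1)) = Mul(Pow(Add(W, Pow(W, 2)), -1), Add(-7, W)))
Add(Function('o')(Pow(-11, -1)), Mul(Function('k')(Function('Z')(-4)), -33)) = Add(Mul(Pow(Pow(-11, -1), -1), Pow(Add(1, Pow(-11, -1)), -1), Add(-7, Pow(-11, -1))), Mul(Mul(2, Rational(-5, 3)), -33)) = Add(Mul(Pow(Rational(-1, 11), -1), Pow(Add(1, Rational(-1, 11)), -1), Add(-7, Rational(-1, 11))), Mul(Rational(-10, 3), -33)) = Add(Mul(-11, Pow(Rational(10, 11), -1), Rational(-78, 11)), 110) = Add(Mul(-11, Rational(11, 10), Rational(-78, 11)), 110) = Add(Rational(429, 5), 110) = Rational(979, 5)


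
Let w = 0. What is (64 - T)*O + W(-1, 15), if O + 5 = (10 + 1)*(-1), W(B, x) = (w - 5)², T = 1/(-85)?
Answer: -84931/85 ≈ -999.19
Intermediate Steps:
T = -1/85 ≈ -0.011765
W(B, x) = 25 (W(B, x) = (0 - 5)² = (-5)² = 25)
O = -16 (O = -5 + (10 + 1)*(-1) = -5 + 11*(-1) = -5 - 11 = -16)
(64 - T)*O + W(-1, 15) = (64 - 1*(-1/85))*(-16) + 25 = (64 + 1/85)*(-16) + 25 = (5441/85)*(-16) + 25 = -87056/85 + 25 = -84931/85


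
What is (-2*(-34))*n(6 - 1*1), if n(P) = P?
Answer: 340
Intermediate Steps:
(-2*(-34))*n(6 - 1*1) = (-2*(-34))*(6 - 1*1) = 68*(6 - 1) = 68*5 = 340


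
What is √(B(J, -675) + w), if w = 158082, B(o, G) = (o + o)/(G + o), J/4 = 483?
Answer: √27753573674/419 ≈ 397.60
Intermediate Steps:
J = 1932 (J = 4*483 = 1932)
B(o, G) = 2*o/(G + o) (B(o, G) = (2*o)/(G + o) = 2*o/(G + o))
√(B(J, -675) + w) = √(2*1932/(-675 + 1932) + 158082) = √(2*1932/1257 + 158082) = √(2*1932*(1/1257) + 158082) = √(1288/419 + 158082) = √(66237646/419) = √27753573674/419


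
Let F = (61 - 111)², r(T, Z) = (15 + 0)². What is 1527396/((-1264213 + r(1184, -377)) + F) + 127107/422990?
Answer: -20238719951/22233200380 ≈ -0.91029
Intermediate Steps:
r(T, Z) = 225 (r(T, Z) = 15² = 225)
F = 2500 (F = (-50)² = 2500)
1527396/((-1264213 + r(1184, -377)) + F) + 127107/422990 = 1527396/((-1264213 + 225) + 2500) + 127107/422990 = 1527396/(-1263988 + 2500) + 127107*(1/422990) = 1527396/(-1261488) + 127107/422990 = 1527396*(-1/1261488) + 127107/422990 = -127283/105124 + 127107/422990 = -20238719951/22233200380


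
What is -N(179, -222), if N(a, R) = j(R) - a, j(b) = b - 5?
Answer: 406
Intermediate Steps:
j(b) = -5 + b
N(a, R) = -5 + R - a (N(a, R) = (-5 + R) - a = -5 + R - a)
-N(179, -222) = -(-5 - 222 - 1*179) = -(-5 - 222 - 179) = -1*(-406) = 406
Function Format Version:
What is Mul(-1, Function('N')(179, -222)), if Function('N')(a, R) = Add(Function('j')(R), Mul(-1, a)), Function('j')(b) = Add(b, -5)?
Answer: 406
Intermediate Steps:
Function('j')(b) = Add(-5, b)
Function('N')(a, R) = Add(-5, R, Mul(-1, a)) (Function('N')(a, R) = Add(Add(-5, R), Mul(-1, a)) = Add(-5, R, Mul(-1, a)))
Mul(-1, Function('N')(179, -222)) = Mul(-1, Add(-5, -222, Mul(-1, 179))) = Mul(-1, Add(-5, -222, -179)) = Mul(-1, -406) = 406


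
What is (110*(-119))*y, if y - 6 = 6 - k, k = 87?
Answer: 981750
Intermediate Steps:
y = -75 (y = 6 + (6 - 1*87) = 6 + (6 - 87) = 6 - 81 = -75)
(110*(-119))*y = (110*(-119))*(-75) = -13090*(-75) = 981750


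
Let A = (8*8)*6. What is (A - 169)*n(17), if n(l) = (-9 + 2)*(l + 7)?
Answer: -36120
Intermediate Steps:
n(l) = -49 - 7*l (n(l) = -7*(7 + l) = -49 - 7*l)
A = 384 (A = 64*6 = 384)
(A - 169)*n(17) = (384 - 169)*(-49 - 7*17) = 215*(-49 - 119) = 215*(-168) = -36120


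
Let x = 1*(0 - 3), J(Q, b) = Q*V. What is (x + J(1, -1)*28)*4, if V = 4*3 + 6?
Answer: 2004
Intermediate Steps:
V = 18 (V = 12 + 6 = 18)
J(Q, b) = 18*Q (J(Q, b) = Q*18 = 18*Q)
x = -3 (x = 1*(-3) = -3)
(x + J(1, -1)*28)*4 = (-3 + (18*1)*28)*4 = (-3 + 18*28)*4 = (-3 + 504)*4 = 501*4 = 2004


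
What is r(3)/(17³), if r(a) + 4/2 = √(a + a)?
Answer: -2/4913 + √6/4913 ≈ 9.1490e-5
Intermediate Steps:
r(a) = -2 + √2*√a (r(a) = -2 + √(a + a) = -2 + √(2*a) = -2 + √2*√a)
r(3)/(17³) = (-2 + √2*√3)/(17³) = (-2 + √6)/4913 = -2/4913 + √6/4913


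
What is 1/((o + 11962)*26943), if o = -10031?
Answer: 1/52026933 ≈ 1.9221e-8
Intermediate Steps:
1/((o + 11962)*26943) = 1/((-10031 + 11962)*26943) = (1/26943)/1931 = (1/1931)*(1/26943) = 1/52026933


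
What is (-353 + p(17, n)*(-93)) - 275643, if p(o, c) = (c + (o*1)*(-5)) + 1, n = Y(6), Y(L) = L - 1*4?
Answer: -268370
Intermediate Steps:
Y(L) = -4 + L (Y(L) = L - 4 = -4 + L)
n = 2 (n = -4 + 6 = 2)
p(o, c) = 1 + c - 5*o (p(o, c) = (c + o*(-5)) + 1 = (c - 5*o) + 1 = 1 + c - 5*o)
(-353 + p(17, n)*(-93)) - 275643 = (-353 + (1 + 2 - 5*17)*(-93)) - 275643 = (-353 + (1 + 2 - 85)*(-93)) - 275643 = (-353 - 82*(-93)) - 275643 = (-353 + 7626) - 275643 = 7273 - 275643 = -268370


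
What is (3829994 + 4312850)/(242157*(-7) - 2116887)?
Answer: -4071422/1905993 ≈ -2.1361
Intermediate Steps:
(3829994 + 4312850)/(242157*(-7) - 2116887) = 8142844/(-1695099 - 2116887) = 8142844/(-3811986) = 8142844*(-1/3811986) = -4071422/1905993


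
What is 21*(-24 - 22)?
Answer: -966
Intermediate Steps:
21*(-24 - 22) = 21*(-46) = -966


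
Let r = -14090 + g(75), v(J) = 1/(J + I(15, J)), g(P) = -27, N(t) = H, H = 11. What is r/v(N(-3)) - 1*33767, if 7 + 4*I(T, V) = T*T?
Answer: -1916861/2 ≈ -9.5843e+5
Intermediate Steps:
N(t) = 11
I(T, V) = -7/4 + T²/4 (I(T, V) = -7/4 + (T*T)/4 = -7/4 + T²/4)
v(J) = 1/(109/2 + J) (v(J) = 1/(J + (-7/4 + (¼)*15²)) = 1/(J + (-7/4 + (¼)*225)) = 1/(J + (-7/4 + 225/4)) = 1/(J + 109/2) = 1/(109/2 + J))
r = -14117 (r = -14090 - 27 = -14117)
r/v(N(-3)) - 1*33767 = -14117/(2/(109 + 2*11)) - 1*33767 = -14117/(2/(109 + 22)) - 33767 = -14117/(2/131) - 33767 = -14117/(2*(1/131)) - 33767 = -14117/2/131 - 33767 = -14117*131/2 - 33767 = -1849327/2 - 33767 = -1916861/2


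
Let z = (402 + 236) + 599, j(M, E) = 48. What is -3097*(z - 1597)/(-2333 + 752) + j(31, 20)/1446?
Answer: -89561024/127007 ≈ -705.17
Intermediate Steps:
z = 1237 (z = 638 + 599 = 1237)
-3097*(z - 1597)/(-2333 + 752) + j(31, 20)/1446 = -3097*(1237 - 1597)/(-2333 + 752) + 48/1446 = -3097/((-1581/(-360))) + 48*(1/1446) = -3097/((-1581*(-1/360))) + 8/241 = -3097/527/120 + 8/241 = -3097*120/527 + 8/241 = -371640/527 + 8/241 = -89561024/127007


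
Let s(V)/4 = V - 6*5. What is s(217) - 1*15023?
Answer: -14275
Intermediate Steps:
s(V) = -120 + 4*V (s(V) = 4*(V - 6*5) = 4*(V - 30) = 4*(-30 + V) = -120 + 4*V)
s(217) - 1*15023 = (-120 + 4*217) - 1*15023 = (-120 + 868) - 15023 = 748 - 15023 = -14275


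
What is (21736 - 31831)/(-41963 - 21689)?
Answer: 10095/63652 ≈ 0.15860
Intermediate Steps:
(21736 - 31831)/(-41963 - 21689) = -10095/(-63652) = -10095*(-1/63652) = 10095/63652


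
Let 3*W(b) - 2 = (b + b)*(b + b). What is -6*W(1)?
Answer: -12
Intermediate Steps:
W(b) = ⅔ + 4*b²/3 (W(b) = ⅔ + ((b + b)*(b + b))/3 = ⅔ + ((2*b)*(2*b))/3 = ⅔ + (4*b²)/3 = ⅔ + 4*b²/3)
-6*W(1) = -6*(⅔ + (4/3)*1²) = -6*(⅔ + (4/3)*1) = -6*(⅔ + 4/3) = -6*2 = -12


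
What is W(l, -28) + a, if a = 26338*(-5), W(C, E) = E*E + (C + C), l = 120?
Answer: -130666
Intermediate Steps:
W(C, E) = E² + 2*C
a = -131690
W(l, -28) + a = ((-28)² + 2*120) - 131690 = (784 + 240) - 131690 = 1024 - 131690 = -130666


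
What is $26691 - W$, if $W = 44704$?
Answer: $-18013$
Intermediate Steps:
$26691 - W = 26691 - 44704 = -18013$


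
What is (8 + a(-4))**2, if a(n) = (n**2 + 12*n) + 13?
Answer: 121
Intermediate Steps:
a(n) = 13 + n**2 + 12*n
(8 + a(-4))**2 = (8 + (13 + (-4)**2 + 12*(-4)))**2 = (8 + (13 + 16 - 48))**2 = (8 - 19)**2 = (-11)**2 = 121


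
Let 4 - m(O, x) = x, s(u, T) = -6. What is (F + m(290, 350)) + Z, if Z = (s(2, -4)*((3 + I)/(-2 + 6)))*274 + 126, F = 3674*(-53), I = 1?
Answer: -196586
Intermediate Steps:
m(O, x) = 4 - x
F = -194722
Z = -1518 (Z = -6*(3 + 1)/(-2 + 6)*274 + 126 = -24/4*274 + 126 = -6*1*274 + 126 = -6*274 + 126 = -1644 + 126 = -1518)
(F + m(290, 350)) + Z = (-194722 + (4 - 1*350)) - 1518 = (-194722 + (4 - 350)) - 1518 = (-194722 - 346) - 1518 = -195068 - 1518 = -196586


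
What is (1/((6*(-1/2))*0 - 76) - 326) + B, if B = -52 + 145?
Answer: -17709/76 ≈ -233.01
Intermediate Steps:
B = 93
(1/((6*(-1/2))*0 - 76) - 326) + B = (1/((6*(-1/2))*0 - 76) - 326) + 93 = (1/((6*(-1*½))*0 - 76) - 326) + 93 = (1/((6*(-½))*0 - 76) - 326) + 93 = (1/(-3*0 - 76) - 326) + 93 = (1/(0 - 76) - 326) + 93 = (1/(-76) - 326) + 93 = (-1/76 - 326) + 93 = -24777/76 + 93 = -17709/76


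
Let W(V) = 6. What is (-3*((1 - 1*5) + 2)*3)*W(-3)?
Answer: 108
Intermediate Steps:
(-3*((1 - 1*5) + 2)*3)*W(-3) = (-3*((1 - 1*5) + 2)*3)*6 = (-3*((1 - 5) + 2)*3)*6 = (-3*(-4 + 2)*3)*6 = (-3*(-2)*3)*6 = (6*3)*6 = 18*6 = 108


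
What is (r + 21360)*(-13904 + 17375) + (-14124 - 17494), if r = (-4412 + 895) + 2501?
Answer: 70582406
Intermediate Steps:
r = -1016 (r = -3517 + 2501 = -1016)
(r + 21360)*(-13904 + 17375) + (-14124 - 17494) = (-1016 + 21360)*(-13904 + 17375) + (-14124 - 17494) = 20344*3471 - 31618 = 70614024 - 31618 = 70582406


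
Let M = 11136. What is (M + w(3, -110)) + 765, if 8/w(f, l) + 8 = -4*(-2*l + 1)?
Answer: 2653921/223 ≈ 11901.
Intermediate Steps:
w(f, l) = 8/(-12 + 8*l) (w(f, l) = 8/(-8 - 4*(-2*l + 1)) = 8/(-8 - 4*(1 - 2*l)) = 8/(-8 + (-4 + 8*l)) = 8/(-12 + 8*l))
(M + w(3, -110)) + 765 = (11136 + 2/(-3 + 2*(-110))) + 765 = (11136 + 2/(-3 - 220)) + 765 = (11136 + 2/(-223)) + 765 = (11136 + 2*(-1/223)) + 765 = (11136 - 2/223) + 765 = 2483326/223 + 765 = 2653921/223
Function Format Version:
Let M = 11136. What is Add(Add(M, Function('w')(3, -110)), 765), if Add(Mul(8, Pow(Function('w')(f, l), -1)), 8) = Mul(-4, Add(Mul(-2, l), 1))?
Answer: Rational(2653921, 223) ≈ 11901.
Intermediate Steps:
Function('w')(f, l) = Mul(8, Pow(Add(-12, Mul(8, l)), -1)) (Function('w')(f, l) = Mul(8, Pow(Add(-8, Mul(-4, Add(Mul(-2, l), 1))), -1)) = Mul(8, Pow(Add(-8, Mul(-4, Add(1, Mul(-2, l)))), -1)) = Mul(8, Pow(Add(-8, Add(-4, Mul(8, l))), -1)) = Mul(8, Pow(Add(-12, Mul(8, l)), -1)))
Add(Add(M, Function('w')(3, -110)), 765) = Add(Add(11136, Mul(2, Pow(Add(-3, Mul(2, -110)), -1))), 765) = Add(Add(11136, Mul(2, Pow(Add(-3, -220), -1))), 765) = Add(Add(11136, Mul(2, Pow(-223, -1))), 765) = Add(Add(11136, Mul(2, Rational(-1, 223))), 765) = Add(Add(11136, Rational(-2, 223)), 765) = Add(Rational(2483326, 223), 765) = Rational(2653921, 223)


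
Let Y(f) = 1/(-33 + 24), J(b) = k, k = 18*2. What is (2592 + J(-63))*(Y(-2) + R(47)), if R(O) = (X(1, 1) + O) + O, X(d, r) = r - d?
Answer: 246740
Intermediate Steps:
k = 36
J(b) = 36
R(O) = 2*O (R(O) = ((1 - 1*1) + O) + O = ((1 - 1) + O) + O = (0 + O) + O = O + O = 2*O)
Y(f) = -⅑ (Y(f) = 1/(-9) = -⅑)
(2592 + J(-63))*(Y(-2) + R(47)) = (2592 + 36)*(-⅑ + 2*47) = 2628*(-⅑ + 94) = 2628*(845/9) = 246740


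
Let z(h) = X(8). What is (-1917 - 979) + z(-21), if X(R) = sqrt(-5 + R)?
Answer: -2896 + sqrt(3) ≈ -2894.3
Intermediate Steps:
z(h) = sqrt(3) (z(h) = sqrt(-5 + 8) = sqrt(3))
(-1917 - 979) + z(-21) = (-1917 - 979) + sqrt(3) = -2896 + sqrt(3)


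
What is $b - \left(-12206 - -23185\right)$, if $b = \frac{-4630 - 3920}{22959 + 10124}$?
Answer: $- \frac{363226807}{33083} \approx -10979.0$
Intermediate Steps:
$b = - \frac{8550}{33083} \approx -0.25844$
$b - \left(-12206 - -23185\right) = - \frac{8550}{33083} - \left(-12206 - -23185\right) = - \frac{8550}{33083} - \left(-12206 + 23185\right) = - \frac{8550}{33083} - 10979 = - \frac{363226807}{33083}$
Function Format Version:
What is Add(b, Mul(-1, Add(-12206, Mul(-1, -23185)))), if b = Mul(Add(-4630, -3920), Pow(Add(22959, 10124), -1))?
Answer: Rational(-363226807, 33083) ≈ -10979.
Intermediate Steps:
b = Rational(-8550, 33083) (b = Mul(-8550, Pow(33083, -1)) = Mul(-8550, Rational(1, 33083)) = Rational(-8550, 33083) ≈ -0.25844)
Add(b, Mul(-1, Add(-12206, Mul(-1, -23185)))) = Add(Rational(-8550, 33083), Mul(-1, Add(-12206, Mul(-1, -23185)))) = Add(Rational(-8550, 33083), Mul(-1, Add(-12206, 23185))) = Add(Rational(-8550, 33083), Mul(-1, 10979)) = Add(Rational(-8550, 33083), -10979) = Rational(-363226807, 33083)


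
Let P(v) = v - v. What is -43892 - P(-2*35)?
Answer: -43892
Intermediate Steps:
P(v) = 0
-43892 - P(-2*35) = -43892 - 1*0 = -43892 + 0 = -43892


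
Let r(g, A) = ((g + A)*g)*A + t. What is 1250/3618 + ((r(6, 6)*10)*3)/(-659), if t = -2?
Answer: -22924225/1192131 ≈ -19.230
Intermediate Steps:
r(g, A) = -2 + A*g*(A + g) (r(g, A) = ((g + A)*g)*A - 2 = ((A + g)*g)*A - 2 = (g*(A + g))*A - 2 = A*g*(A + g) - 2 = -2 + A*g*(A + g))
1250/3618 + ((r(6, 6)*10)*3)/(-659) = 1250/3618 + (((-2 + 6*6² + 6*6²)*10)*3)/(-659) = 1250*(1/3618) + (((-2 + 6*36 + 6*36)*10)*3)*(-1/659) = 625/1809 + (((-2 + 216 + 216)*10)*3)*(-1/659) = 625/1809 + ((430*10)*3)*(-1/659) = 625/1809 + (4300*3)*(-1/659) = 625/1809 + 12900*(-1/659) = 625/1809 - 12900/659 = -22924225/1192131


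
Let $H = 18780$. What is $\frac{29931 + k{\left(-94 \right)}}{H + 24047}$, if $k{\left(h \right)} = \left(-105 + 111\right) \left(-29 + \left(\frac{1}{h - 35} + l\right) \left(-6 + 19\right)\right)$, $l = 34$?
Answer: $\frac{1393561}{1841561} \approx 0.75673$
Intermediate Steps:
$k{\left(h \right)} = 2478 + \frac{78}{-35 + h}$ ($k{\left(h \right)} = \left(-105 + 111\right) \left(-29 + \left(\frac{1}{h - 35} + 34\right) \left(-6 + 19\right)\right) = 6 \left(-29 + \left(\frac{1}{-35 + h} + 34\right) 13\right) = 6 \left(-29 + \left(34 + \frac{1}{-35 + h}\right) 13\right) = 6 \left(-29 + \left(442 + \frac{13}{-35 + h}\right)\right) = 6 \left(413 + \frac{13}{-35 + h}\right) = 2478 + \frac{78}{-35 + h}$)
$\frac{29931 + k{\left(-94 \right)}}{H + 24047} = \frac{29931 + \frac{6 \left(-14442 + 413 \left(-94\right)\right)}{-35 - 94}}{18780 + 24047} = \frac{29931 + \frac{6 \left(-14442 - 38822\right)}{-129}}{42827} = \left(29931 + 6 \left(- \frac{1}{129}\right) \left(-53264\right)\right) \frac{1}{42827} = \left(29931 + \frac{106528}{43}\right) \frac{1}{42827} = \frac{1393561}{43} \cdot \frac{1}{42827} = \frac{1393561}{1841561}$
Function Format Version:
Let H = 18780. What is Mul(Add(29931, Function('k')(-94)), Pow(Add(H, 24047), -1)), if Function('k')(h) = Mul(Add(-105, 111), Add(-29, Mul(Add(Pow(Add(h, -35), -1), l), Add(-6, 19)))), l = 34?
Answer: Rational(1393561, 1841561) ≈ 0.75673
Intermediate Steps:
Function('k')(h) = Add(2478, Mul(78, Pow(Add(-35, h), -1))) (Function('k')(h) = Mul(Add(-105, 111), Add(-29, Mul(Add(Pow(Add(h, -35), -1), 34), Add(-6, 19)))) = Mul(6, Add(-29, Mul(Add(Pow(Add(-35, h), -1), 34), 13))) = Mul(6, Add(-29, Mul(Add(34, Pow(Add(-35, h), -1)), 13))) = Mul(6, Add(-29, Add(442, Mul(13, Pow(Add(-35, h), -1))))) = Mul(6, Add(413, Mul(13, Pow(Add(-35, h), -1)))) = Add(2478, Mul(78, Pow(Add(-35, h), -1))))
Mul(Add(29931, Function('k')(-94)), Pow(Add(H, 24047), -1)) = Mul(Add(29931, Mul(6, Pow(Add(-35, -94), -1), Add(-14442, Mul(413, -94)))), Pow(Add(18780, 24047), -1)) = Mul(Add(29931, Mul(6, Pow(-129, -1), Add(-14442, -38822))), Pow(42827, -1)) = Mul(Add(29931, Mul(6, Rational(-1, 129), -53264)), Rational(1, 42827)) = Mul(Add(29931, Rational(106528, 43)), Rational(1, 42827)) = Mul(Rational(1393561, 43), Rational(1, 42827)) = Rational(1393561, 1841561)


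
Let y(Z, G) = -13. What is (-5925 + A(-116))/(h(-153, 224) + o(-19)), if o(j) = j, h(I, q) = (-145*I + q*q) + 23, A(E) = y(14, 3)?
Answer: -5938/72365 ≈ -0.082056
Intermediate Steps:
A(E) = -13
h(I, q) = 23 + q**2 - 145*I (h(I, q) = (-145*I + q**2) + 23 = (q**2 - 145*I) + 23 = 23 + q**2 - 145*I)
(-5925 + A(-116))/(h(-153, 224) + o(-19)) = (-5925 - 13)/((23 + 224**2 - 145*(-153)) - 19) = -5938/((23 + 50176 + 22185) - 19) = -5938/(72384 - 19) = -5938/72365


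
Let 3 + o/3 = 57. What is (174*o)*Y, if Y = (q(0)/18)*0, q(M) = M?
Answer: 0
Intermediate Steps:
o = 162 (o = -9 + 3*57 = -9 + 171 = 162)
Y = 0 (Y = (0/18)*0 = (0*(1/18))*0 = 0*0 = 0)
(174*o)*Y = (174*162)*0 = 28188*0 = 0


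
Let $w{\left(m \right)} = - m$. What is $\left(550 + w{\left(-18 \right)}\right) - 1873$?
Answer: $-1305$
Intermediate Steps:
$\left(550 + w{\left(-18 \right)}\right) - 1873 = \left(550 - -18\right) - 1873 = \left(550 + 18\right) - 1873 = 568 - 1873 = -1305$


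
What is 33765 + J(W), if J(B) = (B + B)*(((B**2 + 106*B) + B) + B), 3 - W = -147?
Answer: 11643765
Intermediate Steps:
W = 150 (W = 3 - 1*(-147) = 3 + 147 = 150)
J(B) = 2*B*(B**2 + 108*B) (J(B) = (2*B)*((B**2 + 107*B) + B) = (2*B)*(B**2 + 108*B) = 2*B*(B**2 + 108*B))
33765 + J(W) = 33765 + 2*150**2*(108 + 150) = 33765 + 2*22500*258 = 33765 + 11610000 = 11643765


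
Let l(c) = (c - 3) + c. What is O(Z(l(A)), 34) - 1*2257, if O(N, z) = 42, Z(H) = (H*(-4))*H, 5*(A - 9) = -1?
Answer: -2215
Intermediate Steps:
A = 44/5 (A = 9 + (1/5)*(-1) = 9 - 1/5 = 44/5 ≈ 8.8000)
l(c) = -3 + 2*c (l(c) = (-3 + c) + c = -3 + 2*c)
Z(H) = -4*H**2 (Z(H) = (-4*H)*H = -4*H**2)
O(Z(l(A)), 34) - 1*2257 = 42 - 1*2257 = 42 - 2257 = -2215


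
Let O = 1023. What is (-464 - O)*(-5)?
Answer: 7435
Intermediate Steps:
(-464 - O)*(-5) = (-464 - 1*1023)*(-5) = (-464 - 1023)*(-5) = -1487*(-5) = 7435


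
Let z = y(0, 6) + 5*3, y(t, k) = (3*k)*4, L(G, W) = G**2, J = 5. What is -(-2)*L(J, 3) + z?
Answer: 137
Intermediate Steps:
y(t, k) = 12*k
z = 87 (z = 12*6 + 5*3 = 72 + 15 = 87)
-(-2)*L(J, 3) + z = -(-2)*5**2 + 87 = -(-2)*25 + 87 = -2*(-25) + 87 = 50 + 87 = 137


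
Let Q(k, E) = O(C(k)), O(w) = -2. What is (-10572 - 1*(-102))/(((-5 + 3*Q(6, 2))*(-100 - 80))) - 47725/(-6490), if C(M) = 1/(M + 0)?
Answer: 4022/1947 ≈ 2.0657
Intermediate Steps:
C(M) = 1/M
Q(k, E) = -2
(-10572 - 1*(-102))/(((-5 + 3*Q(6, 2))*(-100 - 80))) - 47725/(-6490) = (-10572 - 1*(-102))/(((-5 + 3*(-2))*(-100 - 80))) - 47725/(-6490) = (-10572 + 102)/(((-5 - 6)*(-180))) - 47725*(-1/6490) = -10470/((-11*(-180))) + 9545/1298 = -10470/1980 + 9545/1298 = -10470*1/1980 + 9545/1298 = -349/66 + 9545/1298 = 4022/1947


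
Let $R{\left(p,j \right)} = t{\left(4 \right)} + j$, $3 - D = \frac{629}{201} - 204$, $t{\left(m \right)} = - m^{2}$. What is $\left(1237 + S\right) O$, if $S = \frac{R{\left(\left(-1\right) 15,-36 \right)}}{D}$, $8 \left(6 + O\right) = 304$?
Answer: $\frac{810869344}{20489} \approx 39576.0$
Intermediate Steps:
$O = 32$ ($O = -6 + \frac{1}{8} \cdot 304 = -6 + 38 = 32$)
$D = \frac{40978}{201}$ ($D = 3 - \left(\frac{629}{201} - 204\right) = 3 - - \frac{40375}{201} = 3 + \frac{40375}{201} = \frac{40978}{201} \approx 203.87$)
$R{\left(p,j \right)} = -16 + j$ ($R{\left(p,j \right)} = - 4^{2} + j = \left(-1\right) 16 + j = -16 + j$)
$S = - \frac{5226}{20489}$ ($S = \frac{-16 - 36}{\frac{40978}{201}} = \left(-52\right) \frac{201}{40978} = - \frac{5226}{20489} \approx -0.25506$)
$\left(1237 + S\right) O = \left(1237 - \frac{5226}{20489}\right) 32 = \frac{25339667}{20489} \cdot 32 = \frac{810869344}{20489}$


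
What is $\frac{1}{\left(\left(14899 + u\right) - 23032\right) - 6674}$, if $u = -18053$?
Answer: $- \frac{1}{32860} \approx -3.0432 \cdot 10^{-5}$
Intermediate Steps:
$\frac{1}{\left(\left(14899 + u\right) - 23032\right) - 6674} = \frac{1}{\left(\left(14899 - 18053\right) - 23032\right) - 6674} = \frac{1}{\left(-3154 - 23032\right) - 6674} = \frac{1}{-26186 - 6674} = \frac{1}{-32860} = - \frac{1}{32860}$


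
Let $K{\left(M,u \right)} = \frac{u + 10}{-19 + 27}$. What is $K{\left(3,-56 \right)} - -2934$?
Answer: $\frac{11713}{4} \approx 2928.3$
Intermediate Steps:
$K{\left(M,u \right)} = \frac{5}{4} + \frac{u}{8}$ ($K{\left(M,u \right)} = \frac{10 + u}{8} = \left(10 + u\right) \frac{1}{8} = \frac{5}{4} + \frac{u}{8}$)
$K{\left(3,-56 \right)} - -2934 = \left(\frac{5}{4} + \frac{1}{8} \left(-56\right)\right) - -2934 = \left(\frac{5}{4} - 7\right) + 2934 = - \frac{23}{4} + 2934 = \frac{11713}{4}$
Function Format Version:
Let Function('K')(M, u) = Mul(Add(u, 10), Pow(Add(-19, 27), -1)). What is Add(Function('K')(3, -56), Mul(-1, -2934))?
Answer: Rational(11713, 4) ≈ 2928.3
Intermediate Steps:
Function('K')(M, u) = Add(Rational(5, 4), Mul(Rational(1, 8), u)) (Function('K')(M, u) = Mul(Add(10, u), Pow(8, -1)) = Mul(Add(10, u), Rational(1, 8)) = Add(Rational(5, 4), Mul(Rational(1, 8), u)))
Add(Function('K')(3, -56), Mul(-1, -2934)) = Add(Add(Rational(5, 4), Mul(Rational(1, 8), -56)), Mul(-1, -2934)) = Add(Add(Rational(5, 4), -7), 2934) = Add(Rational(-23, 4), 2934) = Rational(11713, 4)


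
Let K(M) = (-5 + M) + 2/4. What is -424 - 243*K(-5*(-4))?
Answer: -8381/2 ≈ -4190.5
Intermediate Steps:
K(M) = -9/2 + M (K(M) = (-5 + M) + 2*(¼) = (-5 + M) + ½ = -9/2 + M)
-424 - 243*K(-5*(-4)) = -424 - 243*(-9/2 - 5*(-4)) = -424 - 243*(-9/2 + 20) = -424 - 243*31/2 = -424 - 7533/2 = -8381/2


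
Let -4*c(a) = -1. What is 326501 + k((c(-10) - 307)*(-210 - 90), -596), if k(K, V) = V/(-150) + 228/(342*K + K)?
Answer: 3435330239627/10521525 ≈ 3.2651e+5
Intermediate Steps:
c(a) = 1/4 (c(a) = -1/4*(-1) = 1/4)
k(K, V) = -V/150 + 228/(343*K) (k(K, V) = V*(-1/150) + 228/((343*K)) = -V/150 + 228*(1/(343*K)) = -V/150 + 228/(343*K))
326501 + k((c(-10) - 307)*(-210 - 90), -596) = 326501 + (-1/150*(-596) + 228/(343*(((1/4 - 307)*(-210 - 90))))) = 326501 + (298/75 + 228/(343*((-1227/4*(-300))))) = 326501 + (298/75 + (228/343)/92025) = 326501 + (298/75 + (228/343)*(1/92025)) = 326501 + (298/75 + 76/10521525) = 326501 + 41805602/10521525 = 3435330239627/10521525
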